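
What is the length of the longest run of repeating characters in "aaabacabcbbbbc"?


Input: "aaabacabcbbbbc"
Scanning for longest run:
  Position 1 ('a'): continues run of 'a', length=2
  Position 2 ('a'): continues run of 'a', length=3
  Position 3 ('b'): new char, reset run to 1
  Position 4 ('a'): new char, reset run to 1
  Position 5 ('c'): new char, reset run to 1
  Position 6 ('a'): new char, reset run to 1
  Position 7 ('b'): new char, reset run to 1
  Position 8 ('c'): new char, reset run to 1
  Position 9 ('b'): new char, reset run to 1
  Position 10 ('b'): continues run of 'b', length=2
  Position 11 ('b'): continues run of 'b', length=3
  Position 12 ('b'): continues run of 'b', length=4
  Position 13 ('c'): new char, reset run to 1
Longest run: 'b' with length 4

4


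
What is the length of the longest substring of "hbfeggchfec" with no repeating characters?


Input: "hbfeggchfec"
Sliding window (track last position of each char):
  Position 0 ('h'): window [0,0] length 1 -- new best
  Position 1 ('b'): window [0,1] length 2 -- new best
  Position 2 ('f'): window [0,2] length 3 -- new best
  Position 3 ('e'): window [0,3] length 4 -- new best
  Position 4 ('g'): window [0,4] length 5 -- new best
  Position 5 ('g'): repeat (last at 4), move window start to 5
  Position 5 ('g'): window [5,5] length 1
  Position 6 ('c'): window [5,6] length 2
  Position 7 ('h'): window [5,7] length 3
  Position 8 ('f'): window [5,8] length 4
  Position 9 ('e'): window [5,9] length 5
  Position 10 ('c'): repeat (last at 6), move window start to 7
  Position 10 ('c'): window [7,10] length 4
Longest substring with no repeats: "hbfeg" with length 5

5


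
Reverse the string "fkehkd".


Input: fkehkd
Reading characters right to left:
  Position 5: 'd'
  Position 4: 'k'
  Position 3: 'h'
  Position 2: 'e'
  Position 1: 'k'
  Position 0: 'f'
Reversed: dkhekf

dkhekf


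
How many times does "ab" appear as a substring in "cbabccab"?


Searching for "ab" in "cbabccab"
Scanning each position:
  Position 0: "cb" => no
  Position 1: "ba" => no
  Position 2: "ab" => MATCH
  Position 3: "bc" => no
  Position 4: "cc" => no
  Position 5: "ca" => no
  Position 6: "ab" => MATCH
Total occurrences: 2

2


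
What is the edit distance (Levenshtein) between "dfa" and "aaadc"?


Computing edit distance: "dfa" -> "aaadc"
DP table:
           a    a    a    d    c
      0    1    2    3    4    5
  d   1    1    2    3    3    4
  f   2    2    2    3    4    4
  a   3    2    2    2    3    4
Edit distance = dp[3][5] = 4

4


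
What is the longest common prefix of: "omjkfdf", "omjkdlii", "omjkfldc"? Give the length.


Words: omjkfdf, omjkdlii, omjkfldc
  Position 0: all 'o' => match
  Position 1: all 'm' => match
  Position 2: all 'j' => match
  Position 3: all 'k' => match
  Position 4: ('f', 'd', 'f') => mismatch, stop
LCP = "omjk" (length 4)

4


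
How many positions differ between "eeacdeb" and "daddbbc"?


Comparing "eeacdeb" and "daddbbc" position by position:
  Position 0: 'e' vs 'd' => DIFFER
  Position 1: 'e' vs 'a' => DIFFER
  Position 2: 'a' vs 'd' => DIFFER
  Position 3: 'c' vs 'd' => DIFFER
  Position 4: 'd' vs 'b' => DIFFER
  Position 5: 'e' vs 'b' => DIFFER
  Position 6: 'b' vs 'c' => DIFFER
Positions that differ: 7

7


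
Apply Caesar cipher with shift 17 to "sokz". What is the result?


Caesar cipher: shift "sokz" by 17
  's' (pos 18) + 17 = pos 9 = 'j'
  'o' (pos 14) + 17 = pos 5 = 'f'
  'k' (pos 10) + 17 = pos 1 = 'b'
  'z' (pos 25) + 17 = pos 16 = 'q'
Result: jfbq

jfbq


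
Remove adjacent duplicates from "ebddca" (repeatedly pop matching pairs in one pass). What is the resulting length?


Input: ebddca
Stack-based adjacent duplicate removal:
  Read 'e': push. Stack: e
  Read 'b': push. Stack: eb
  Read 'd': push. Stack: ebd
  Read 'd': matches stack top 'd' => pop. Stack: eb
  Read 'c': push. Stack: ebc
  Read 'a': push. Stack: ebca
Final stack: "ebca" (length 4)

4


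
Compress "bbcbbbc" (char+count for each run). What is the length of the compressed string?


Input: bbcbbbc
Runs:
  'b' x 2 => "b2"
  'c' x 1 => "c1"
  'b' x 3 => "b3"
  'c' x 1 => "c1"
Compressed: "b2c1b3c1"
Compressed length: 8

8


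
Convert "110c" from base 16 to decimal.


Input: "110c" in base 16
Positional expansion:
  Digit '1' (value 1) x 16^3 = 4096
  Digit '1' (value 1) x 16^2 = 256
  Digit '0' (value 0) x 16^1 = 0
  Digit 'c' (value 12) x 16^0 = 12
Sum = 4364

4364


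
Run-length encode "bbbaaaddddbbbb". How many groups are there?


Input: bbbaaaddddbbbb
Scanning for consecutive runs:
  Group 1: 'b' x 3 (positions 0-2)
  Group 2: 'a' x 3 (positions 3-5)
  Group 3: 'd' x 4 (positions 6-9)
  Group 4: 'b' x 4 (positions 10-13)
Total groups: 4

4


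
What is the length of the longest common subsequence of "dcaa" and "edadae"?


LCS of "dcaa" and "edadae"
DP table:
           e    d    a    d    a    e
      0    0    0    0    0    0    0
  d   0    0    1    1    1    1    1
  c   0    0    1    1    1    1    1
  a   0    0    1    2    2    2    2
  a   0    0    1    2    2    3    3
LCS length = dp[4][6] = 3

3


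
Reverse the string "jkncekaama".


Input: jkncekaama
Reading characters right to left:
  Position 9: 'a'
  Position 8: 'm'
  Position 7: 'a'
  Position 6: 'a'
  Position 5: 'k'
  Position 4: 'e'
  Position 3: 'c'
  Position 2: 'n'
  Position 1: 'k'
  Position 0: 'j'
Reversed: amaakecnkj

amaakecnkj


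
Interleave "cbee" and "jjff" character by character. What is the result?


Interleaving "cbee" and "jjff":
  Position 0: 'c' from first, 'j' from second => "cj"
  Position 1: 'b' from first, 'j' from second => "bj"
  Position 2: 'e' from first, 'f' from second => "ef"
  Position 3: 'e' from first, 'f' from second => "ef"
Result: cjbjefef

cjbjefef


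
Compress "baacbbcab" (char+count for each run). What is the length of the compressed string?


Input: baacbbcab
Runs:
  'b' x 1 => "b1"
  'a' x 2 => "a2"
  'c' x 1 => "c1"
  'b' x 2 => "b2"
  'c' x 1 => "c1"
  'a' x 1 => "a1"
  'b' x 1 => "b1"
Compressed: "b1a2c1b2c1a1b1"
Compressed length: 14

14


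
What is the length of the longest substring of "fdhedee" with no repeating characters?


Input: "fdhedee"
Sliding window (track last position of each char):
  Position 0 ('f'): window [0,0] length 1 -- new best
  Position 1 ('d'): window [0,1] length 2 -- new best
  Position 2 ('h'): window [0,2] length 3 -- new best
  Position 3 ('e'): window [0,3] length 4 -- new best
  Position 4 ('d'): repeat (last at 1), move window start to 2
  Position 4 ('d'): window [2,4] length 3
  Position 5 ('e'): repeat (last at 3), move window start to 4
  Position 5 ('e'): window [4,5] length 2
  Position 6 ('e'): repeat (last at 5), move window start to 6
  Position 6 ('e'): window [6,6] length 1
Longest substring with no repeats: "fdhe" with length 4

4


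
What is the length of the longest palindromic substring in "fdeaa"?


Input: "fdeaa"
Checking substrings for palindromes:
  [3:5] "aa" (len 2) => palindrome
Longest palindromic substring: "aa" with length 2

2


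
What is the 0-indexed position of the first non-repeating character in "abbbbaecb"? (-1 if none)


Input: abbbbaecb
Character frequencies:
  'a': 2
  'b': 5
  'c': 1
  'e': 1
Scanning left to right for freq == 1:
  Position 0 ('a'): freq=2, skip
  Position 1 ('b'): freq=5, skip
  Position 2 ('b'): freq=5, skip
  Position 3 ('b'): freq=5, skip
  Position 4 ('b'): freq=5, skip
  Position 5 ('a'): freq=2, skip
  Position 6 ('e'): unique! => answer = 6

6


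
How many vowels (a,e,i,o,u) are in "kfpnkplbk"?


Input: kfpnkplbk
Checking each character:
  'k' at position 0: consonant
  'f' at position 1: consonant
  'p' at position 2: consonant
  'n' at position 3: consonant
  'k' at position 4: consonant
  'p' at position 5: consonant
  'l' at position 6: consonant
  'b' at position 7: consonant
  'k' at position 8: consonant
Total vowels: 0

0


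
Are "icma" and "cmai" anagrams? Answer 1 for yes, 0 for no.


Strings: "icma", "cmai"
Sorted first:  acim
Sorted second: acim
Sorted forms match => anagrams

1


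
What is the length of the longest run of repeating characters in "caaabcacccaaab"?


Input: "caaabcacccaaab"
Scanning for longest run:
  Position 1 ('a'): new char, reset run to 1
  Position 2 ('a'): continues run of 'a', length=2
  Position 3 ('a'): continues run of 'a', length=3
  Position 4 ('b'): new char, reset run to 1
  Position 5 ('c'): new char, reset run to 1
  Position 6 ('a'): new char, reset run to 1
  Position 7 ('c'): new char, reset run to 1
  Position 8 ('c'): continues run of 'c', length=2
  Position 9 ('c'): continues run of 'c', length=3
  Position 10 ('a'): new char, reset run to 1
  Position 11 ('a'): continues run of 'a', length=2
  Position 12 ('a'): continues run of 'a', length=3
  Position 13 ('b'): new char, reset run to 1
Longest run: 'a' with length 3

3


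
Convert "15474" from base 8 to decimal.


Input: "15474" in base 8
Positional expansion:
  Digit '1' (value 1) x 8^4 = 4096
  Digit '5' (value 5) x 8^3 = 2560
  Digit '4' (value 4) x 8^2 = 256
  Digit '7' (value 7) x 8^1 = 56
  Digit '4' (value 4) x 8^0 = 4
Sum = 6972

6972


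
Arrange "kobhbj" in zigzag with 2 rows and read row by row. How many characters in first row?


Zigzag "kobhbj" into 2 rows:
Placing characters:
  'k' => row 0
  'o' => row 1
  'b' => row 0
  'h' => row 1
  'b' => row 0
  'j' => row 1
Rows:
  Row 0: "kbb"
  Row 1: "ohj"
First row length: 3

3


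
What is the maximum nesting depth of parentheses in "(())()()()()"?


Input: "(())()()()()"
Tracking depth:
  Position 0 '(': depth becomes 1
  Position 1 '(': depth becomes 2
  Position 2 ')': depth becomes 1
  Position 3 ')': depth becomes 0
  Position 4 '(': depth becomes 1
  Position 5 ')': depth becomes 0
  Position 6 '(': depth becomes 1
  Position 7 ')': depth becomes 0
  Position 8 '(': depth becomes 1
  Position 9 ')': depth becomes 0
  Position 10 '(': depth becomes 1
  Position 11 ')': depth becomes 0
Maximum depth reached: 2

2


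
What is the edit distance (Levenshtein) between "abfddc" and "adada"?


Computing edit distance: "abfddc" -> "adada"
DP table:
           a    d    a    d    a
      0    1    2    3    4    5
  a   1    0    1    2    3    4
  b   2    1    1    2    3    4
  f   3    2    2    2    3    4
  d   4    3    2    3    2    3
  d   5    4    3    3    3    3
  c   6    5    4    4    4    4
Edit distance = dp[6][5] = 4

4


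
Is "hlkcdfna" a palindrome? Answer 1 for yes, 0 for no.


Input: hlkcdfna
Reversed: anfdcklh
  Compare pos 0 ('h') with pos 7 ('a'): MISMATCH
  Compare pos 1 ('l') with pos 6 ('n'): MISMATCH
  Compare pos 2 ('k') with pos 5 ('f'): MISMATCH
  Compare pos 3 ('c') with pos 4 ('d'): MISMATCH
Result: not a palindrome

0


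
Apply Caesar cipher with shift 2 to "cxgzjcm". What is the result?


Caesar cipher: shift "cxgzjcm" by 2
  'c' (pos 2) + 2 = pos 4 = 'e'
  'x' (pos 23) + 2 = pos 25 = 'z'
  'g' (pos 6) + 2 = pos 8 = 'i'
  'z' (pos 25) + 2 = pos 1 = 'b'
  'j' (pos 9) + 2 = pos 11 = 'l'
  'c' (pos 2) + 2 = pos 4 = 'e'
  'm' (pos 12) + 2 = pos 14 = 'o'
Result: ezibleo

ezibleo


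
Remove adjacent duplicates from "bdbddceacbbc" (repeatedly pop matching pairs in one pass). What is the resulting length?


Input: bdbddceacbbc
Stack-based adjacent duplicate removal:
  Read 'b': push. Stack: b
  Read 'd': push. Stack: bd
  Read 'b': push. Stack: bdb
  Read 'd': push. Stack: bdbd
  Read 'd': matches stack top 'd' => pop. Stack: bdb
  Read 'c': push. Stack: bdbc
  Read 'e': push. Stack: bdbce
  Read 'a': push. Stack: bdbcea
  Read 'c': push. Stack: bdbceac
  Read 'b': push. Stack: bdbceacb
  Read 'b': matches stack top 'b' => pop. Stack: bdbceac
  Read 'c': matches stack top 'c' => pop. Stack: bdbcea
Final stack: "bdbcea" (length 6)

6


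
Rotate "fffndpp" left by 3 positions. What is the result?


Input: "fffndpp", rotate left by 3
First 3 characters: "fff"
Remaining characters: "ndpp"
Concatenate remaining + first: "ndpp" + "fff" = "ndppfff"

ndppfff


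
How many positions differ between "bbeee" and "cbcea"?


Comparing "bbeee" and "cbcea" position by position:
  Position 0: 'b' vs 'c' => DIFFER
  Position 1: 'b' vs 'b' => same
  Position 2: 'e' vs 'c' => DIFFER
  Position 3: 'e' vs 'e' => same
  Position 4: 'e' vs 'a' => DIFFER
Positions that differ: 3

3


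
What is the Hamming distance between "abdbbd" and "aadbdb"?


Comparing "abdbbd" and "aadbdb" position by position:
  Position 0: 'a' vs 'a' => same
  Position 1: 'b' vs 'a' => differ
  Position 2: 'd' vs 'd' => same
  Position 3: 'b' vs 'b' => same
  Position 4: 'b' vs 'd' => differ
  Position 5: 'd' vs 'b' => differ
Total differences (Hamming distance): 3

3


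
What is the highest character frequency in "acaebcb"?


Input: acaebcb
Character counts:
  'a': 2
  'b': 2
  'c': 2
  'e': 1
Maximum frequency: 2

2


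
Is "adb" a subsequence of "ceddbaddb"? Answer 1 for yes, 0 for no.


Check if "adb" is a subsequence of "ceddbaddb"
Greedy scan:
  Position 0 ('c'): no match needed
  Position 1 ('e'): no match needed
  Position 2 ('d'): no match needed
  Position 3 ('d'): no match needed
  Position 4 ('b'): no match needed
  Position 5 ('a'): matches sub[0] = 'a'
  Position 6 ('d'): matches sub[1] = 'd'
  Position 7 ('d'): no match needed
  Position 8 ('b'): matches sub[2] = 'b'
All 3 characters matched => is a subsequence

1


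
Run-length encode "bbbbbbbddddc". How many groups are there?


Input: bbbbbbbddddc
Scanning for consecutive runs:
  Group 1: 'b' x 7 (positions 0-6)
  Group 2: 'd' x 4 (positions 7-10)
  Group 3: 'c' x 1 (positions 11-11)
Total groups: 3

3


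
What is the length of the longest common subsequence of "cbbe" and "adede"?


LCS of "cbbe" and "adede"
DP table:
           a    d    e    d    e
      0    0    0    0    0    0
  c   0    0    0    0    0    0
  b   0    0    0    0    0    0
  b   0    0    0    0    0    0
  e   0    0    0    1    1    1
LCS length = dp[4][5] = 1

1


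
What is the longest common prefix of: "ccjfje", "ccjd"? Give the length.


Words: ccjfje, ccjd
  Position 0: all 'c' => match
  Position 1: all 'c' => match
  Position 2: all 'j' => match
  Position 3: ('f', 'd') => mismatch, stop
LCP = "ccj" (length 3)

3


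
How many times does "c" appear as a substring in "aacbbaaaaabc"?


Searching for "c" in "aacbbaaaaabc"
Scanning each position:
  Position 0: "a" => no
  Position 1: "a" => no
  Position 2: "c" => MATCH
  Position 3: "b" => no
  Position 4: "b" => no
  Position 5: "a" => no
  Position 6: "a" => no
  Position 7: "a" => no
  Position 8: "a" => no
  Position 9: "a" => no
  Position 10: "b" => no
  Position 11: "c" => MATCH
Total occurrences: 2

2


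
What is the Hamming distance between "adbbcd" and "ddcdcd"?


Comparing "adbbcd" and "ddcdcd" position by position:
  Position 0: 'a' vs 'd' => differ
  Position 1: 'd' vs 'd' => same
  Position 2: 'b' vs 'c' => differ
  Position 3: 'b' vs 'd' => differ
  Position 4: 'c' vs 'c' => same
  Position 5: 'd' vs 'd' => same
Total differences (Hamming distance): 3

3


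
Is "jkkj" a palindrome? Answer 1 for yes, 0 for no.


Input: jkkj
Reversed: jkkj
  Compare pos 0 ('j') with pos 3 ('j'): match
  Compare pos 1 ('k') with pos 2 ('k'): match
Result: palindrome

1


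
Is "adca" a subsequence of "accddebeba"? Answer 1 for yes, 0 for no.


Check if "adca" is a subsequence of "accddebeba"
Greedy scan:
  Position 0 ('a'): matches sub[0] = 'a'
  Position 1 ('c'): no match needed
  Position 2 ('c'): no match needed
  Position 3 ('d'): matches sub[1] = 'd'
  Position 4 ('d'): no match needed
  Position 5 ('e'): no match needed
  Position 6 ('b'): no match needed
  Position 7 ('e'): no match needed
  Position 8 ('b'): no match needed
  Position 9 ('a'): no match needed
Only matched 2/4 characters => not a subsequence

0


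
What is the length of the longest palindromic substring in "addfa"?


Input: "addfa"
Checking substrings for palindromes:
  [1:3] "dd" (len 2) => palindrome
Longest palindromic substring: "dd" with length 2

2


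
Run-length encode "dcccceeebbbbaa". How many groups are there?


Input: dcccceeebbbbaa
Scanning for consecutive runs:
  Group 1: 'd' x 1 (positions 0-0)
  Group 2: 'c' x 4 (positions 1-4)
  Group 3: 'e' x 3 (positions 5-7)
  Group 4: 'b' x 4 (positions 8-11)
  Group 5: 'a' x 2 (positions 12-13)
Total groups: 5

5


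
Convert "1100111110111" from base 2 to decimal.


Input: "1100111110111" in base 2
Positional expansion:
  Digit '1' (value 1) x 2^12 = 4096
  Digit '1' (value 1) x 2^11 = 2048
  Digit '0' (value 0) x 2^10 = 0
  Digit '0' (value 0) x 2^9 = 0
  Digit '1' (value 1) x 2^8 = 256
  Digit '1' (value 1) x 2^7 = 128
  Digit '1' (value 1) x 2^6 = 64
  Digit '1' (value 1) x 2^5 = 32
  Digit '1' (value 1) x 2^4 = 16
  Digit '0' (value 0) x 2^3 = 0
  Digit '1' (value 1) x 2^2 = 4
  Digit '1' (value 1) x 2^1 = 2
  Digit '1' (value 1) x 2^0 = 1
Sum = 6647

6647


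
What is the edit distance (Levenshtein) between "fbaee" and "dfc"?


Computing edit distance: "fbaee" -> "dfc"
DP table:
           d    f    c
      0    1    2    3
  f   1    1    1    2
  b   2    2    2    2
  a   3    3    3    3
  e   4    4    4    4
  e   5    5    5    5
Edit distance = dp[5][3] = 5

5


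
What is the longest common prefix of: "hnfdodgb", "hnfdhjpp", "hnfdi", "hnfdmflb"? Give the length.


Words: hnfdodgb, hnfdhjpp, hnfdi, hnfdmflb
  Position 0: all 'h' => match
  Position 1: all 'n' => match
  Position 2: all 'f' => match
  Position 3: all 'd' => match
  Position 4: ('o', 'h', 'i', 'm') => mismatch, stop
LCP = "hnfd" (length 4)

4


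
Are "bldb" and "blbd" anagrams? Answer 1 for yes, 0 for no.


Strings: "bldb", "blbd"
Sorted first:  bbdl
Sorted second: bbdl
Sorted forms match => anagrams

1


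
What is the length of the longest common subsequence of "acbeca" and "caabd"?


LCS of "acbeca" and "caabd"
DP table:
           c    a    a    b    d
      0    0    0    0    0    0
  a   0    0    1    1    1    1
  c   0    1    1    1    1    1
  b   0    1    1    1    2    2
  e   0    1    1    1    2    2
  c   0    1    1    1    2    2
  a   0    1    2    2    2    2
LCS length = dp[6][5] = 2

2


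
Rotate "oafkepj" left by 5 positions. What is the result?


Input: "oafkepj", rotate left by 5
First 5 characters: "oafke"
Remaining characters: "pj"
Concatenate remaining + first: "pj" + "oafke" = "pjoafke"

pjoafke


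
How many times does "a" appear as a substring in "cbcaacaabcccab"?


Searching for "a" in "cbcaacaabcccab"
Scanning each position:
  Position 0: "c" => no
  Position 1: "b" => no
  Position 2: "c" => no
  Position 3: "a" => MATCH
  Position 4: "a" => MATCH
  Position 5: "c" => no
  Position 6: "a" => MATCH
  Position 7: "a" => MATCH
  Position 8: "b" => no
  Position 9: "c" => no
  Position 10: "c" => no
  Position 11: "c" => no
  Position 12: "a" => MATCH
  Position 13: "b" => no
Total occurrences: 5

5


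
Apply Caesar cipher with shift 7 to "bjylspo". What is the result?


Caesar cipher: shift "bjylspo" by 7
  'b' (pos 1) + 7 = pos 8 = 'i'
  'j' (pos 9) + 7 = pos 16 = 'q'
  'y' (pos 24) + 7 = pos 5 = 'f'
  'l' (pos 11) + 7 = pos 18 = 's'
  's' (pos 18) + 7 = pos 25 = 'z'
  'p' (pos 15) + 7 = pos 22 = 'w'
  'o' (pos 14) + 7 = pos 21 = 'v'
Result: iqfszwv

iqfszwv


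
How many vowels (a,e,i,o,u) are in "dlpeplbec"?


Input: dlpeplbec
Checking each character:
  'd' at position 0: consonant
  'l' at position 1: consonant
  'p' at position 2: consonant
  'e' at position 3: vowel (running total: 1)
  'p' at position 4: consonant
  'l' at position 5: consonant
  'b' at position 6: consonant
  'e' at position 7: vowel (running total: 2)
  'c' at position 8: consonant
Total vowels: 2

2


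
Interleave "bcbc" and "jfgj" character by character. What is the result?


Interleaving "bcbc" and "jfgj":
  Position 0: 'b' from first, 'j' from second => "bj"
  Position 1: 'c' from first, 'f' from second => "cf"
  Position 2: 'b' from first, 'g' from second => "bg"
  Position 3: 'c' from first, 'j' from second => "cj"
Result: bjcfbgcj

bjcfbgcj


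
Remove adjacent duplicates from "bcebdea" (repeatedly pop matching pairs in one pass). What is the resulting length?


Input: bcebdea
Stack-based adjacent duplicate removal:
  Read 'b': push. Stack: b
  Read 'c': push. Stack: bc
  Read 'e': push. Stack: bce
  Read 'b': push. Stack: bceb
  Read 'd': push. Stack: bcebd
  Read 'e': push. Stack: bcebde
  Read 'a': push. Stack: bcebdea
Final stack: "bcebdea" (length 7)

7


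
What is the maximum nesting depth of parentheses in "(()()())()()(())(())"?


Input: "(()()())()()(())(())"
Tracking depth:
  Position 0 '(': depth becomes 1
  Position 1 '(': depth becomes 2
  Position 2 ')': depth becomes 1
  Position 3 '(': depth becomes 2
  Position 4 ')': depth becomes 1
  Position 5 '(': depth becomes 2
  Position 6 ')': depth becomes 1
  Position 7 ')': depth becomes 0
  Position 8 '(': depth becomes 1
  Position 9 ')': depth becomes 0
  Position 10 '(': depth becomes 1
  Position 11 ')': depth becomes 0
  Position 12 '(': depth becomes 1
  Position 13 '(': depth becomes 2
  Position 14 ')': depth becomes 1
  Position 15 ')': depth becomes 0
  Position 16 '(': depth becomes 1
  Position 17 '(': depth becomes 2
  Position 18 ')': depth becomes 1
  Position 19 ')': depth becomes 0
Maximum depth reached: 2

2


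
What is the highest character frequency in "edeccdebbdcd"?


Input: edeccdebbdcd
Character counts:
  'b': 2
  'c': 3
  'd': 4
  'e': 3
Maximum frequency: 4

4


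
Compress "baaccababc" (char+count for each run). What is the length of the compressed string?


Input: baaccababc
Runs:
  'b' x 1 => "b1"
  'a' x 2 => "a2"
  'c' x 2 => "c2"
  'a' x 1 => "a1"
  'b' x 1 => "b1"
  'a' x 1 => "a1"
  'b' x 1 => "b1"
  'c' x 1 => "c1"
Compressed: "b1a2c2a1b1a1b1c1"
Compressed length: 16

16


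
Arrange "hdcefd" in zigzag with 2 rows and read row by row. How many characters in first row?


Zigzag "hdcefd" into 2 rows:
Placing characters:
  'h' => row 0
  'd' => row 1
  'c' => row 0
  'e' => row 1
  'f' => row 0
  'd' => row 1
Rows:
  Row 0: "hcf"
  Row 1: "ded"
First row length: 3

3


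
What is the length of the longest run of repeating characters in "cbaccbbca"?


Input: "cbaccbbca"
Scanning for longest run:
  Position 1 ('b'): new char, reset run to 1
  Position 2 ('a'): new char, reset run to 1
  Position 3 ('c'): new char, reset run to 1
  Position 4 ('c'): continues run of 'c', length=2
  Position 5 ('b'): new char, reset run to 1
  Position 6 ('b'): continues run of 'b', length=2
  Position 7 ('c'): new char, reset run to 1
  Position 8 ('a'): new char, reset run to 1
Longest run: 'c' with length 2

2


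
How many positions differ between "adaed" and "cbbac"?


Comparing "adaed" and "cbbac" position by position:
  Position 0: 'a' vs 'c' => DIFFER
  Position 1: 'd' vs 'b' => DIFFER
  Position 2: 'a' vs 'b' => DIFFER
  Position 3: 'e' vs 'a' => DIFFER
  Position 4: 'd' vs 'c' => DIFFER
Positions that differ: 5

5


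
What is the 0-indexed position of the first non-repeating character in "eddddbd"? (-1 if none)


Input: eddddbd
Character frequencies:
  'b': 1
  'd': 5
  'e': 1
Scanning left to right for freq == 1:
  Position 0 ('e'): unique! => answer = 0

0


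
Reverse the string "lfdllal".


Input: lfdllal
Reading characters right to left:
  Position 6: 'l'
  Position 5: 'a'
  Position 4: 'l'
  Position 3: 'l'
  Position 2: 'd'
  Position 1: 'f'
  Position 0: 'l'
Reversed: lalldfl

lalldfl


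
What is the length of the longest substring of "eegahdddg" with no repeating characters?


Input: "eegahdddg"
Sliding window (track last position of each char):
  Position 0 ('e'): window [0,0] length 1 -- new best
  Position 1 ('e'): repeat (last at 0), move window start to 1
  Position 1 ('e'): window [1,1] length 1
  Position 2 ('g'): window [1,2] length 2 -- new best
  Position 3 ('a'): window [1,3] length 3 -- new best
  Position 4 ('h'): window [1,4] length 4 -- new best
  Position 5 ('d'): window [1,5] length 5 -- new best
  Position 6 ('d'): repeat (last at 5), move window start to 6
  Position 6 ('d'): window [6,6] length 1
  Position 7 ('d'): repeat (last at 6), move window start to 7
  Position 7 ('d'): window [7,7] length 1
  Position 8 ('g'): window [7,8] length 2
Longest substring with no repeats: "egahd" with length 5

5


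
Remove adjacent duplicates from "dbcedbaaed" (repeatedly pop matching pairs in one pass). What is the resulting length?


Input: dbcedbaaed
Stack-based adjacent duplicate removal:
  Read 'd': push. Stack: d
  Read 'b': push. Stack: db
  Read 'c': push. Stack: dbc
  Read 'e': push. Stack: dbce
  Read 'd': push. Stack: dbced
  Read 'b': push. Stack: dbcedb
  Read 'a': push. Stack: dbcedba
  Read 'a': matches stack top 'a' => pop. Stack: dbcedb
  Read 'e': push. Stack: dbcedbe
  Read 'd': push. Stack: dbcedbed
Final stack: "dbcedbed" (length 8)

8


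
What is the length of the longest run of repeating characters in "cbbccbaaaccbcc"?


Input: "cbbccbaaaccbcc"
Scanning for longest run:
  Position 1 ('b'): new char, reset run to 1
  Position 2 ('b'): continues run of 'b', length=2
  Position 3 ('c'): new char, reset run to 1
  Position 4 ('c'): continues run of 'c', length=2
  Position 5 ('b'): new char, reset run to 1
  Position 6 ('a'): new char, reset run to 1
  Position 7 ('a'): continues run of 'a', length=2
  Position 8 ('a'): continues run of 'a', length=3
  Position 9 ('c'): new char, reset run to 1
  Position 10 ('c'): continues run of 'c', length=2
  Position 11 ('b'): new char, reset run to 1
  Position 12 ('c'): new char, reset run to 1
  Position 13 ('c'): continues run of 'c', length=2
Longest run: 'a' with length 3

3


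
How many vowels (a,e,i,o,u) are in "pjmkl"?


Input: pjmkl
Checking each character:
  'p' at position 0: consonant
  'j' at position 1: consonant
  'm' at position 2: consonant
  'k' at position 3: consonant
  'l' at position 4: consonant
Total vowels: 0

0


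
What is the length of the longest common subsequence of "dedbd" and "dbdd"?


LCS of "dedbd" and "dbdd"
DP table:
           d    b    d    d
      0    0    0    0    0
  d   0    1    1    1    1
  e   0    1    1    1    1
  d   0    1    1    2    2
  b   0    1    2    2    2
  d   0    1    2    3    3
LCS length = dp[5][4] = 3

3


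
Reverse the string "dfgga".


Input: dfgga
Reading characters right to left:
  Position 4: 'a'
  Position 3: 'g'
  Position 2: 'g'
  Position 1: 'f'
  Position 0: 'd'
Reversed: aggfd

aggfd


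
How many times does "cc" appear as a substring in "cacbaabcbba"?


Searching for "cc" in "cacbaabcbba"
Scanning each position:
  Position 0: "ca" => no
  Position 1: "ac" => no
  Position 2: "cb" => no
  Position 3: "ba" => no
  Position 4: "aa" => no
  Position 5: "ab" => no
  Position 6: "bc" => no
  Position 7: "cb" => no
  Position 8: "bb" => no
  Position 9: "ba" => no
Total occurrences: 0

0


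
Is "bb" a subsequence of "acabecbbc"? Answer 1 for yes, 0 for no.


Check if "bb" is a subsequence of "acabecbbc"
Greedy scan:
  Position 0 ('a'): no match needed
  Position 1 ('c'): no match needed
  Position 2 ('a'): no match needed
  Position 3 ('b'): matches sub[0] = 'b'
  Position 4 ('e'): no match needed
  Position 5 ('c'): no match needed
  Position 6 ('b'): matches sub[1] = 'b'
  Position 7 ('b'): no match needed
  Position 8 ('c'): no match needed
All 2 characters matched => is a subsequence

1


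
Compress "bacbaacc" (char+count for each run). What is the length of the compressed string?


Input: bacbaacc
Runs:
  'b' x 1 => "b1"
  'a' x 1 => "a1"
  'c' x 1 => "c1"
  'b' x 1 => "b1"
  'a' x 2 => "a2"
  'c' x 2 => "c2"
Compressed: "b1a1c1b1a2c2"
Compressed length: 12

12


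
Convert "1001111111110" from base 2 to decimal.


Input: "1001111111110" in base 2
Positional expansion:
  Digit '1' (value 1) x 2^12 = 4096
  Digit '0' (value 0) x 2^11 = 0
  Digit '0' (value 0) x 2^10 = 0
  Digit '1' (value 1) x 2^9 = 512
  Digit '1' (value 1) x 2^8 = 256
  Digit '1' (value 1) x 2^7 = 128
  Digit '1' (value 1) x 2^6 = 64
  Digit '1' (value 1) x 2^5 = 32
  Digit '1' (value 1) x 2^4 = 16
  Digit '1' (value 1) x 2^3 = 8
  Digit '1' (value 1) x 2^2 = 4
  Digit '1' (value 1) x 2^1 = 2
  Digit '0' (value 0) x 2^0 = 0
Sum = 5118

5118


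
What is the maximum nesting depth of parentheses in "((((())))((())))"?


Input: "((((())))((())))"
Tracking depth:
  Position 0 '(': depth becomes 1
  Position 1 '(': depth becomes 2
  Position 2 '(': depth becomes 3
  Position 3 '(': depth becomes 4
  Position 4 '(': depth becomes 5
  Position 5 ')': depth becomes 4
  Position 6 ')': depth becomes 3
  Position 7 ')': depth becomes 2
  Position 8 ')': depth becomes 1
  Position 9 '(': depth becomes 2
  Position 10 '(': depth becomes 3
  Position 11 '(': depth becomes 4
  Position 12 ')': depth becomes 3
  Position 13 ')': depth becomes 2
  Position 14 ')': depth becomes 1
  Position 15 ')': depth becomes 0
Maximum depth reached: 5

5


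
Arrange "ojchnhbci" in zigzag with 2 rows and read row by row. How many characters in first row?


Zigzag "ojchnhbci" into 2 rows:
Placing characters:
  'o' => row 0
  'j' => row 1
  'c' => row 0
  'h' => row 1
  'n' => row 0
  'h' => row 1
  'b' => row 0
  'c' => row 1
  'i' => row 0
Rows:
  Row 0: "ocnbi"
  Row 1: "jhhc"
First row length: 5

5


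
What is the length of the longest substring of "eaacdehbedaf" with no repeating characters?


Input: "eaacdehbedaf"
Sliding window (track last position of each char):
  Position 0 ('e'): window [0,0] length 1 -- new best
  Position 1 ('a'): window [0,1] length 2 -- new best
  Position 2 ('a'): repeat (last at 1), move window start to 2
  Position 2 ('a'): window [2,2] length 1
  Position 3 ('c'): window [2,3] length 2
  Position 4 ('d'): window [2,4] length 3 -- new best
  Position 5 ('e'): window [2,5] length 4 -- new best
  Position 6 ('h'): window [2,6] length 5 -- new best
  Position 7 ('b'): window [2,7] length 6 -- new best
  Position 8 ('e'): repeat (last at 5), move window start to 6
  Position 8 ('e'): window [6,8] length 3
  Position 9 ('d'): window [6,9] length 4
  Position 10 ('a'): window [6,10] length 5
  Position 11 ('f'): window [6,11] length 6
Longest substring with no repeats: "acdehb" with length 6

6


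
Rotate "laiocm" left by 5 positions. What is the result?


Input: "laiocm", rotate left by 5
First 5 characters: "laioc"
Remaining characters: "m"
Concatenate remaining + first: "m" + "laioc" = "mlaioc"

mlaioc


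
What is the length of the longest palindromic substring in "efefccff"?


Input: "efefccff"
Checking substrings for palindromes:
  [3:7] "fccf" (len 4) => palindrome
  [0:3] "efe" (len 3) => palindrome
  [1:4] "fef" (len 3) => palindrome
  [4:6] "cc" (len 2) => palindrome
  [6:8] "ff" (len 2) => palindrome
Longest palindromic substring: "fccf" with length 4

4


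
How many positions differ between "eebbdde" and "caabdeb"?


Comparing "eebbdde" and "caabdeb" position by position:
  Position 0: 'e' vs 'c' => DIFFER
  Position 1: 'e' vs 'a' => DIFFER
  Position 2: 'b' vs 'a' => DIFFER
  Position 3: 'b' vs 'b' => same
  Position 4: 'd' vs 'd' => same
  Position 5: 'd' vs 'e' => DIFFER
  Position 6: 'e' vs 'b' => DIFFER
Positions that differ: 5

5


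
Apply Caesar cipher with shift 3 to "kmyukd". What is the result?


Caesar cipher: shift "kmyukd" by 3
  'k' (pos 10) + 3 = pos 13 = 'n'
  'm' (pos 12) + 3 = pos 15 = 'p'
  'y' (pos 24) + 3 = pos 1 = 'b'
  'u' (pos 20) + 3 = pos 23 = 'x'
  'k' (pos 10) + 3 = pos 13 = 'n'
  'd' (pos 3) + 3 = pos 6 = 'g'
Result: npbxng

npbxng


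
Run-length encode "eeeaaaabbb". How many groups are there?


Input: eeeaaaabbb
Scanning for consecutive runs:
  Group 1: 'e' x 3 (positions 0-2)
  Group 2: 'a' x 4 (positions 3-6)
  Group 3: 'b' x 3 (positions 7-9)
Total groups: 3

3


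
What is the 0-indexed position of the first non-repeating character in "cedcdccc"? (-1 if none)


Input: cedcdccc
Character frequencies:
  'c': 5
  'd': 2
  'e': 1
Scanning left to right for freq == 1:
  Position 0 ('c'): freq=5, skip
  Position 1 ('e'): unique! => answer = 1

1


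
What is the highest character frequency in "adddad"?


Input: adddad
Character counts:
  'a': 2
  'd': 4
Maximum frequency: 4

4


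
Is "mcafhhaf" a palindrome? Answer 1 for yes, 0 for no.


Input: mcafhhaf
Reversed: fahhfacm
  Compare pos 0 ('m') with pos 7 ('f'): MISMATCH
  Compare pos 1 ('c') with pos 6 ('a'): MISMATCH
  Compare pos 2 ('a') with pos 5 ('h'): MISMATCH
  Compare pos 3 ('f') with pos 4 ('h'): MISMATCH
Result: not a palindrome

0


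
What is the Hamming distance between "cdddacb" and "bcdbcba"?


Comparing "cdddacb" and "bcdbcba" position by position:
  Position 0: 'c' vs 'b' => differ
  Position 1: 'd' vs 'c' => differ
  Position 2: 'd' vs 'd' => same
  Position 3: 'd' vs 'b' => differ
  Position 4: 'a' vs 'c' => differ
  Position 5: 'c' vs 'b' => differ
  Position 6: 'b' vs 'a' => differ
Total differences (Hamming distance): 6

6


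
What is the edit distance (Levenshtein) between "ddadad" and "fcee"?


Computing edit distance: "ddadad" -> "fcee"
DP table:
           f    c    e    e
      0    1    2    3    4
  d   1    1    2    3    4
  d   2    2    2    3    4
  a   3    3    3    3    4
  d   4    4    4    4    4
  a   5    5    5    5    5
  d   6    6    6    6    6
Edit distance = dp[6][4] = 6

6


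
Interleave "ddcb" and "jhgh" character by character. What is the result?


Interleaving "ddcb" and "jhgh":
  Position 0: 'd' from first, 'j' from second => "dj"
  Position 1: 'd' from first, 'h' from second => "dh"
  Position 2: 'c' from first, 'g' from second => "cg"
  Position 3: 'b' from first, 'h' from second => "bh"
Result: djdhcgbh

djdhcgbh


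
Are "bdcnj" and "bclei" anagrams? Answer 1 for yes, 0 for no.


Strings: "bdcnj", "bclei"
Sorted first:  bcdjn
Sorted second: bceil
Differ at position 2: 'd' vs 'e' => not anagrams

0


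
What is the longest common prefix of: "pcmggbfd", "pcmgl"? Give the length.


Words: pcmggbfd, pcmgl
  Position 0: all 'p' => match
  Position 1: all 'c' => match
  Position 2: all 'm' => match
  Position 3: all 'g' => match
  Position 4: ('g', 'l') => mismatch, stop
LCP = "pcmg" (length 4)

4


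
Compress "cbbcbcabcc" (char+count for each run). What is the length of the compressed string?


Input: cbbcbcabcc
Runs:
  'c' x 1 => "c1"
  'b' x 2 => "b2"
  'c' x 1 => "c1"
  'b' x 1 => "b1"
  'c' x 1 => "c1"
  'a' x 1 => "a1"
  'b' x 1 => "b1"
  'c' x 2 => "c2"
Compressed: "c1b2c1b1c1a1b1c2"
Compressed length: 16

16


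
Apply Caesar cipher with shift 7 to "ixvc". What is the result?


Caesar cipher: shift "ixvc" by 7
  'i' (pos 8) + 7 = pos 15 = 'p'
  'x' (pos 23) + 7 = pos 4 = 'e'
  'v' (pos 21) + 7 = pos 2 = 'c'
  'c' (pos 2) + 7 = pos 9 = 'j'
Result: pecj

pecj


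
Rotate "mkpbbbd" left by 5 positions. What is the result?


Input: "mkpbbbd", rotate left by 5
First 5 characters: "mkpbb"
Remaining characters: "bd"
Concatenate remaining + first: "bd" + "mkpbb" = "bdmkpbb"

bdmkpbb


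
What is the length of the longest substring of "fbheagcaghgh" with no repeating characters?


Input: "fbheagcaghgh"
Sliding window (track last position of each char):
  Position 0 ('f'): window [0,0] length 1 -- new best
  Position 1 ('b'): window [0,1] length 2 -- new best
  Position 2 ('h'): window [0,2] length 3 -- new best
  Position 3 ('e'): window [0,3] length 4 -- new best
  Position 4 ('a'): window [0,4] length 5 -- new best
  Position 5 ('g'): window [0,5] length 6 -- new best
  Position 6 ('c'): window [0,6] length 7 -- new best
  Position 7 ('a'): repeat (last at 4), move window start to 5
  Position 7 ('a'): window [5,7] length 3
  Position 8 ('g'): repeat (last at 5), move window start to 6
  Position 8 ('g'): window [6,8] length 3
  Position 9 ('h'): window [6,9] length 4
  Position 10 ('g'): repeat (last at 8), move window start to 9
  Position 10 ('g'): window [9,10] length 2
  Position 11 ('h'): repeat (last at 9), move window start to 10
  Position 11 ('h'): window [10,11] length 2
Longest substring with no repeats: "fbheagc" with length 7

7


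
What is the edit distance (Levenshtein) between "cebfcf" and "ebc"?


Computing edit distance: "cebfcf" -> "ebc"
DP table:
           e    b    c
      0    1    2    3
  c   1    1    2    2
  e   2    1    2    3
  b   3    2    1    2
  f   4    3    2    2
  c   5    4    3    2
  f   6    5    4    3
Edit distance = dp[6][3] = 3

3


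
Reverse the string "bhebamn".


Input: bhebamn
Reading characters right to left:
  Position 6: 'n'
  Position 5: 'm'
  Position 4: 'a'
  Position 3: 'b'
  Position 2: 'e'
  Position 1: 'h'
  Position 0: 'b'
Reversed: nmabehb

nmabehb


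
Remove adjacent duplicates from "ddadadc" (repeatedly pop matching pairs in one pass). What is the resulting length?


Input: ddadadc
Stack-based adjacent duplicate removal:
  Read 'd': push. Stack: d
  Read 'd': matches stack top 'd' => pop. Stack: (empty)
  Read 'a': push. Stack: a
  Read 'd': push. Stack: ad
  Read 'a': push. Stack: ada
  Read 'd': push. Stack: adad
  Read 'c': push. Stack: adadc
Final stack: "adadc" (length 5)

5


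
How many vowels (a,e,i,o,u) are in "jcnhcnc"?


Input: jcnhcnc
Checking each character:
  'j' at position 0: consonant
  'c' at position 1: consonant
  'n' at position 2: consonant
  'h' at position 3: consonant
  'c' at position 4: consonant
  'n' at position 5: consonant
  'c' at position 6: consonant
Total vowels: 0

0


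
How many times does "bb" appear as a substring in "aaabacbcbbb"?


Searching for "bb" in "aaabacbcbbb"
Scanning each position:
  Position 0: "aa" => no
  Position 1: "aa" => no
  Position 2: "ab" => no
  Position 3: "ba" => no
  Position 4: "ac" => no
  Position 5: "cb" => no
  Position 6: "bc" => no
  Position 7: "cb" => no
  Position 8: "bb" => MATCH
  Position 9: "bb" => MATCH
Total occurrences: 2

2


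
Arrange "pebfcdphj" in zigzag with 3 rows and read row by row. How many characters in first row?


Zigzag "pebfcdphj" into 3 rows:
Placing characters:
  'p' => row 0
  'e' => row 1
  'b' => row 2
  'f' => row 1
  'c' => row 0
  'd' => row 1
  'p' => row 2
  'h' => row 1
  'j' => row 0
Rows:
  Row 0: "pcj"
  Row 1: "efdh"
  Row 2: "bp"
First row length: 3

3


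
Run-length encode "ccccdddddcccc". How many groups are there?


Input: ccccdddddcccc
Scanning for consecutive runs:
  Group 1: 'c' x 4 (positions 0-3)
  Group 2: 'd' x 5 (positions 4-8)
  Group 3: 'c' x 4 (positions 9-12)
Total groups: 3

3


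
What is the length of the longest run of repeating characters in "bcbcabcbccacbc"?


Input: "bcbcabcbccacbc"
Scanning for longest run:
  Position 1 ('c'): new char, reset run to 1
  Position 2 ('b'): new char, reset run to 1
  Position 3 ('c'): new char, reset run to 1
  Position 4 ('a'): new char, reset run to 1
  Position 5 ('b'): new char, reset run to 1
  Position 6 ('c'): new char, reset run to 1
  Position 7 ('b'): new char, reset run to 1
  Position 8 ('c'): new char, reset run to 1
  Position 9 ('c'): continues run of 'c', length=2
  Position 10 ('a'): new char, reset run to 1
  Position 11 ('c'): new char, reset run to 1
  Position 12 ('b'): new char, reset run to 1
  Position 13 ('c'): new char, reset run to 1
Longest run: 'c' with length 2

2


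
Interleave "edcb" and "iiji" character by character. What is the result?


Interleaving "edcb" and "iiji":
  Position 0: 'e' from first, 'i' from second => "ei"
  Position 1: 'd' from first, 'i' from second => "di"
  Position 2: 'c' from first, 'j' from second => "cj"
  Position 3: 'b' from first, 'i' from second => "bi"
Result: eidicjbi

eidicjbi


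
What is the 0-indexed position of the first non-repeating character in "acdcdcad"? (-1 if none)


Input: acdcdcad
Character frequencies:
  'a': 2
  'c': 3
  'd': 3
Scanning left to right for freq == 1:
  Position 0 ('a'): freq=2, skip
  Position 1 ('c'): freq=3, skip
  Position 2 ('d'): freq=3, skip
  Position 3 ('c'): freq=3, skip
  Position 4 ('d'): freq=3, skip
  Position 5 ('c'): freq=3, skip
  Position 6 ('a'): freq=2, skip
  Position 7 ('d'): freq=3, skip
  No unique character found => answer = -1

-1
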